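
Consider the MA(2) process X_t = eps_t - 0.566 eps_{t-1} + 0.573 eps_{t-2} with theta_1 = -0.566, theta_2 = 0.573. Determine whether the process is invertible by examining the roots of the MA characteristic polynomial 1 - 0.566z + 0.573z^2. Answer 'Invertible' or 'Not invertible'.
\text{Invertible}

The MA(q) characteristic polynomial is P(z) = 1 - 0.566z + 0.573z^2.
Invertibility requires all roots to lie outside the unit circle, i.e. |z| > 1 for every root.
Set 1 + (-0.566) z + (0.573) z^2 = 0, i.e. a z^2 + b z + c = 0 with a = 0.573, b = -0.566, c = 1.
Discriminant D = b^2 - 4ac = (-0.566)^2 - 4*(0.573)*1 = 0.320356 - (2.292) = -1.971644.
D < 0, so the roots are the complex-conjugate pair z = (-b +/- i sqrt(-D)) / (2a) = 0.4939 +/- 1.2253i.
For a conjugate pair |z|^2 = z * conj(z) = (product of roots) = c/a = 1/(0.573) = 1.745201, so |z| = sqrt(1.745201) = 1.3211 for both roots.
Moduli of all roots: 1.3211, 1.3211.
All moduli strictly greater than 1? Yes.
Verdict: Invertible.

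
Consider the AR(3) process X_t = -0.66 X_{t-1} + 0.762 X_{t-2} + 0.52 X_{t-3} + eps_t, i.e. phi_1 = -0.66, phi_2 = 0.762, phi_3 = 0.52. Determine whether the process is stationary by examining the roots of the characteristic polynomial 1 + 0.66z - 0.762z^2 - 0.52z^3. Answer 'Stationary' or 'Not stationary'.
\text{Stationary}

The AR(p) characteristic polynomial is P(z) = 1 + 0.66z - 0.762z^2 - 0.52z^3.
Stationarity requires all roots to lie outside the unit circle, i.e. |z| > 1 for every root.
Degree 3: look for a simple real root z0 first, then factor out (1 - z/z0) and solve the remaining quadratic.
Testing z0 = -1.25: P(-1.25) = 1 + (0.66)(-1.25) + (-0.762)(-1.25)^2 + (-0.52)(-1.25)^3
  = 1 + (-0.825) + (-1.190625) + (1.015625) = 0.  So z_0 = -1.25 is a root, |z_0| = 1.25.
Divide out the factor (1 + 0.8 z) = (1 - z/z0) (since 1/z0 = -0.8):
  P(z) = (1 + 0.8 z)(1 + (-0.14) z + (-0.65) z^2)
  [check: z-coef -0.14 - (-0.8) = 0.66; z^2-coef -0.65 - (-0.8)(-0.14) = -0.762; z^3-coef -(-0.8)(-0.65) = -0.52.]
Remaining roots from the quadratic factor 1 + (-0.14) z + (-0.65) z^2:
  Set 1 + (-0.14) z + (-0.65) z^2 = 0, i.e. a z^2 + b z + c = 0 with a = -0.65, b = -0.14, c = 1.
  Discriminant D = b^2 - 4ac = (-0.14)^2 - 4*(-0.65)*1 = 0.0196 - (-2.6) = 2.6196.
  D >= 0, so the roots are real: z = (-b +/- sqrt(D)) / (2a) = (0.14 +/- 1.618518) / (-1.3).
    z_1 = (0.14 + 1.618518) / (-1.3) = -1.3527,   |z_1| = 1.3527.
    z_2 = (0.14 - 1.618518) / (-1.3) = 1.1373,   |z_2| = 1.1373.
Moduli of all roots: 1.2500, 1.3527, 1.1373.
All moduli strictly greater than 1? Yes.
Verdict: Stationary.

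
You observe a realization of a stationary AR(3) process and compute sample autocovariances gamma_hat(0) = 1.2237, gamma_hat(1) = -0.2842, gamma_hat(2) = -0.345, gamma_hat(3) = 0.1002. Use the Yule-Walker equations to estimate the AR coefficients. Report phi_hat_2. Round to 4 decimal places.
\hat\phi_{2} = -0.3890

The Yule-Walker equations for an AR(p) process read, in matrix form,
  Gamma_p phi = r_p,   with   (Gamma_p)_{ij} = gamma(|i - j|),
                       (r_p)_i = gamma(i),   i,j = 1..p.
Substitute the sample gammas (Toeplitz matrix and right-hand side of size 3):
  Gamma_p = [[1.2237, -0.2842, -0.345], [-0.2842, 1.2237, -0.2842], [-0.345, -0.2842, 1.2237]]
  r_p     = [-0.2842, -0.345, 0.1002]
Written out (R1..R3):
  (R1) 1.2237 phi_1 - 0.2842 phi_2 - 0.345 phi_3 = -0.2842
  (R2) -0.2842 phi_1 + 1.2237 phi_2 - 0.2842 phi_3 = -0.345
  (R3) -0.345 phi_1 - 0.2842 phi_2 + 1.2237 phi_3 = 0.1002
Gaussian elimination:
  R2 <- R2 - (-0.2842/1.2237) R1 = R2 - (-0.232246) R1:  1.157696 phi_2 - 0.364325 phi_3 = -0.411004
  R3 <- R3 - (-0.345/1.2237) R1 = R3 - (-0.281932) R1:  -0.364325 phi_2 + 1.126434 phi_3 = 0.020075
  R3 <- R3 - (-0.364325/1.157696) R2 = R3 - (-0.314698) R2:  1.011781 phi_3 = -0.109268
Back-substitution:
  phi_hat_3 = -0.109268 / 1.011781 = -0.107995
  phi_hat_2 = (-0.411004 - (-0.364325)(-0.107995)) / 1.157696 = -0.389005
  phi_hat_1 = (-0.2842 - (-0.2842)(-0.389005) - (-0.345)(-0.107995)) / 1.2237 = -0.353039
So phi_hat = [-0.3530, -0.3890, -0.1080].
Therefore phi_hat_2 = -0.3890.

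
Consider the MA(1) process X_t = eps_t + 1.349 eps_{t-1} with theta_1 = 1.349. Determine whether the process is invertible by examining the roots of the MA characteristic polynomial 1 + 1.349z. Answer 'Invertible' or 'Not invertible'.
\text{Not invertible}

The MA(q) characteristic polynomial is P(z) = 1 + 1.349z.
Invertibility requires all roots to lie outside the unit circle, i.e. |z| > 1 for every root.
This is linear in z: 1 + (1.349) z = 0  =>  z = -1/(1.349) = -0.74129,  |z| = 0.74129.
Moduli of all roots: 0.7413.
All moduli strictly greater than 1? No.
Verdict: Not invertible.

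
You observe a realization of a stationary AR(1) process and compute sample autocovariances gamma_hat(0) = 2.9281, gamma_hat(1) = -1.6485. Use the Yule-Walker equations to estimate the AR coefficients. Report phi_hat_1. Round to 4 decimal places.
\hat\phi_{1} = -0.5630

The Yule-Walker equations for an AR(p) process read, in matrix form,
  Gamma_p phi = r_p,   with   (Gamma_p)_{ij} = gamma(|i - j|),
                       (r_p)_i = gamma(i),   i,j = 1..p.
Substitute the sample gammas (Toeplitz matrix and right-hand side of size 1):
  Gamma_p = [[2.9281]]
  r_p     = [-1.6485]
With p = 1 this is the single equation gamma(0) phi_1 = gamma(1):
  phi_hat_1 = gamma(1) / gamma(0) = -1.6485 / 2.9281 = -0.5630.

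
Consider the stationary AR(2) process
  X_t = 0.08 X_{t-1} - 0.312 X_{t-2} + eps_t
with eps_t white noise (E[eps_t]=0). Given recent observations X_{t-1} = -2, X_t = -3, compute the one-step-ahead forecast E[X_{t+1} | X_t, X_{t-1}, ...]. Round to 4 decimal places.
E[X_{t+1} \mid \mathcal F_t] = 0.3840

For an AR(p) model X_t = c + sum_i phi_i X_{t-i} + eps_t, the
one-step-ahead conditional mean is
  E[X_{t+1} | X_t, ...] = c + sum_i phi_i X_{t+1-i}.
Substitute known values:
  E[X_{t+1} | ...] = (0.08) * (-3) + (-0.312) * (-2)
                   = 0.3840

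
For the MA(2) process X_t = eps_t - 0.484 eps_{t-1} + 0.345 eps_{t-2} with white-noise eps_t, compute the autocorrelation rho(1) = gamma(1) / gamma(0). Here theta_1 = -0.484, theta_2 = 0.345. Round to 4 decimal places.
\rho(1) = -0.4810

For an MA(q) process with theta_0 = 1, the autocovariance is
  gamma(k) = sigma^2 * sum_{i=0..q-k} theta_i * theta_{i+k},
and rho(k) = gamma(k) / gamma(0). Sigma^2 cancels.
  numerator   = (1)*(-0.484) + (-0.484)*(0.345) = -0.65098.
  denominator = (1)^2 + (-0.484)^2 + (0.345)^2 = 1.353281.
  rho(1) = -0.65098 / 1.353281 = -0.4810.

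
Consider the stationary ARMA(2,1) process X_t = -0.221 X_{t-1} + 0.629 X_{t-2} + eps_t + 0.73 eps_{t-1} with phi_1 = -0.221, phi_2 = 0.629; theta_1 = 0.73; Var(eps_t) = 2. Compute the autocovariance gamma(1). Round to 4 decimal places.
\gamma(1) = 1.9089

Multiply the model equation by X_{t-k} and take expectations. With theta_0 = psi_0 = 1 and psi_j the MA(infinity) weights, this gives
  gamma(k) - sum_i phi_i gamma(k-i) = c_k,
  c_k = sigma^2 * sum_{j=k..q} theta_j psi_{j-k}   (c_k = 0 for k > q),
using gamma(-m) = gamma(m).
psi-weights needed (psi_j = theta_j + sum_i phi_i psi_{j-i}):
  psi_1 = theta_1 + phi_1 = 0.73 + (-0.221) = 0.509
Right-hand sides:
  c_0 = sigma^2 (1 + theta_1 psi_1) = 2 * (1 + (0.73)(0.509)) = 2 * 1.37157 = 2.74314
  c_1 = sigma^2 theta_1 = 2 * (0.73) = 1.46
  c_2 = 0
Equations for k = 0, 1, 2 (AR order 2, c_2 = 0):
  (E0) gamma(0) = phi_1 gamma(1) + phi_2 gamma(2) + c_0
  (E1) gamma(1) = phi_1 gamma(0) + phi_2 gamma(1) + c_1
  (E2) gamma(2) = phi_1 gamma(1) + phi_2 gamma(0)
From (E1): gamma(1) = A gamma(0) + B with
  A = phi_1 / (1 - phi_2) = -0.221 / 0.371 = -0.595687,   B = c_1 / (1 - phi_2) = 1.46 / 0.371 = 3.93531.
Insert (E2) into (E0): gamma(0) (1 - phi_2^2) = phi_1 (1 + phi_2) gamma(1) + c_0.
  phi_1 (1 + phi_2) = (-0.221)(1.629) = -0.360009,   1 - phi_2^2 = 0.604359.
Replace gamma(1) by A gamma(0) + B and collect gamma(0):
  gamma(0) [0.604359 - (-0.360009)(-0.595687)] = (-0.360009)(3.93531) + 2.74314
  gamma(0) * 0.389906 = 1.326393
  gamma(0) = 1.326393 / 0.389906 = 3.401826.
  gamma(1) = A gamma(0) + B = (-0.595687)(3.401826) + (3.93531) = 1.908885.
Therefore gamma(1) = 1.9089 (to 4 decimal places).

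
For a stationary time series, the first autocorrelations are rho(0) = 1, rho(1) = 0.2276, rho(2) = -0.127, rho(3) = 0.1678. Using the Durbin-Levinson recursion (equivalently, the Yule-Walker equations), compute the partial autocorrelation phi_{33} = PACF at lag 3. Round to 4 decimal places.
\phi_{33} = 0.2680

The PACF at lag k is phi_{kk}, the last component of the solution
to the Yule-Walker system G_k phi = r_k where
  (G_k)_{ij} = rho(|i - j|), (r_k)_i = rho(i), i,j = 1..k.
Equivalently, Durbin-Levinson gives phi_{kk} iteratively:
  phi_{11} = rho(1)
  phi_{kk} = [rho(k) - sum_{j=1..k-1} phi_{k-1,j} rho(k-j)]
            / [1 - sum_{j=1..k-1} phi_{k-1,j} rho(j)],
  phi_{k,j} = phi_{k-1,j} - phi_{kk} phi_{k-1,k-j},  j = 1..k-1.
Step k = 1:
  phi_11 = rho(1) = 0.2276.
Step k = 2:
  phi_22 = [rho(2) - phi_11 rho(1)] / [1 - phi_11 rho(1)] = [-0.127 - (0.2276)(0.2276)] / [1 - (0.2276)(0.2276)]
         = -0.17880176 / 0.94819824 = -0.18857.
  Update: phi_21 = phi_11 - phi_22 phi_11 = 0.2276 - (-0.18857)(0.2276) = 0.270519.
Step k = 3:
  phi_33 = [rho(3) - phi_21 rho(2) - phi_22 rho(1)] / [1 - phi_21 rho(1) - phi_22 rho(2)]
    numerator   = 0.1678 - (0.270519)(-0.127) - (-0.18857)(0.2276) = 0.24507439
    denominator = 1 - (0.270519)(0.2276) - (-0.18857)(-0.127) = 0.91448159
  phi_33 = 0.24507439 / 0.91448159 = 0.268.
Therefore phi_{33} = 0.2680.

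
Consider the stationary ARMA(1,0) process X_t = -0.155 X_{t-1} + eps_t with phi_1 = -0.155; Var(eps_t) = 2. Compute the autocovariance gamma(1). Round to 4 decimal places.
\gamma(1) = -0.3176

Multiply the model equation by X_{t-k} and take expectations. With theta_0 = psi_0 = 1 and psi_j the MA(infinity) weights, this gives
  gamma(k) - sum_i phi_i gamma(k-i) = c_k,
  c_k = sigma^2 * sum_{j=k..q} theta_j psi_{j-k}   (c_k = 0 for k > q),
using gamma(-m) = gamma(m).
Pure AR (q = 0): c_0 = sigma^2 = 2, c_k = 0 for k >= 1.
Equations for k = 0 and k = 1 (AR order 1):
  gamma(0) = phi_1 gamma(1) + c_0
  gamma(1) = phi_1 gamma(0) + c_1
Substituting the second into the first: gamma(0) (1 - phi_1^2) = c_0 + phi_1 c_1, so
  gamma(0) = c_0 / (1 - phi_1^2) = 2 / (1 - (-0.155)^2) = 2 / 0.975975 = 2.049233.
  gamma(1) = phi_1 gamma(0) = (-0.155)(2.049233) = -0.317631.
Therefore gamma(1) = -0.3176 (to 4 decimal places).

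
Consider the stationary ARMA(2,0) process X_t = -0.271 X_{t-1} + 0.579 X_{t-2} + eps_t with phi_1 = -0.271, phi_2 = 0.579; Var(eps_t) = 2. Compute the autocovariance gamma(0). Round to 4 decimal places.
\gamma(0) = 5.1373

Multiply the model equation by X_{t-k} and take expectations. With theta_0 = psi_0 = 1 and psi_j the MA(infinity) weights, this gives
  gamma(k) - sum_i phi_i gamma(k-i) = c_k,
  c_k = sigma^2 * sum_{j=k..q} theta_j psi_{j-k}   (c_k = 0 for k > q),
using gamma(-m) = gamma(m).
Pure AR (q = 0): c_0 = sigma^2 = 2, c_k = 0 for k >= 1.
Equations for k = 0, 1, 2 (AR order 2, c_2 = 0):
  (E0) gamma(0) = phi_1 gamma(1) + phi_2 gamma(2) + c_0
  (E1) gamma(1) = phi_1 gamma(0) + phi_2 gamma(1) + c_1
  (E2) gamma(2) = phi_1 gamma(1) + phi_2 gamma(0)
From (E1): gamma(1) = A gamma(0) + B with
  A = phi_1 / (1 - phi_2) = -0.271 / 0.421 = -0.643705,   B = c_1 / (1 - phi_2) = 0 / 0.421 = 0.
Insert (E2) into (E0): gamma(0) (1 - phi_2^2) = phi_1 (1 + phi_2) gamma(1) + c_0.
  phi_1 (1 + phi_2) = (-0.271)(1.579) = -0.427909,   1 - phi_2^2 = 0.664759.
Replace gamma(1) by A gamma(0) + B and collect gamma(0):
  gamma(0) [0.664759 - (-0.427909)(-0.643705)] = c_0 = 2
  gamma(0) * 0.389312 = 2
  gamma(0) = 2 / 0.389312 = 5.137273.
Therefore gamma(0) = 5.1373 (to 4 decimal places).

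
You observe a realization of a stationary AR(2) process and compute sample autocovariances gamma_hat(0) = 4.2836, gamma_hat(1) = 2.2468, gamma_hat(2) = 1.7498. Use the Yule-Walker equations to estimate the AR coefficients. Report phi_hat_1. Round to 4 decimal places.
\hat\phi_{1} = 0.4280

The Yule-Walker equations for an AR(p) process read, in matrix form,
  Gamma_p phi = r_p,   with   (Gamma_p)_{ij} = gamma(|i - j|),
                       (r_p)_i = gamma(i),   i,j = 1..p.
Substitute the sample gammas (Toeplitz matrix and right-hand side of size 2):
  Gamma_p = [[4.2836, 2.2468], [2.2468, 4.2836]]
  r_p     = [2.2468, 1.7498]
Written out:
  4.2836 phi_1 + 2.2468 phi_2 = 2.2468
  2.2468 phi_1 + 4.2836 phi_2 = 1.7498
Solve by Cramer's rule:
  det = gamma(0)^2 - gamma(1)^2 = (4.2836)^2 - (2.2468)^2 = 18.34922896 - 5.04811024 = 13.30111872
  phi_hat_1 = [gamma(1) gamma(0) - gamma(1) gamma(2)] / det = [(2.2468)(4.2836) - (2.2468)(1.7498)] / 13.30111872 = 5.69294184 / 13.30111872 = 0.428
  phi_hat_2 = [gamma(0) gamma(2) - gamma(1)^2] / det = [(4.2836)(1.7498) - (2.2468)^2] / 13.30111872 = 2.44733304 / 13.30111872 = 0.184
So phi_hat = [0.4280, 0.1840].
Therefore phi_hat_1 = 0.4280.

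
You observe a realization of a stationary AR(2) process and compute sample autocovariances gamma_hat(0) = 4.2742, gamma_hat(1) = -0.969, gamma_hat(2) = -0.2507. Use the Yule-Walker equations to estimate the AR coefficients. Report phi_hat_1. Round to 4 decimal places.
\hat\phi_{1} = -0.2530

The Yule-Walker equations for an AR(p) process read, in matrix form,
  Gamma_p phi = r_p,   with   (Gamma_p)_{ij} = gamma(|i - j|),
                       (r_p)_i = gamma(i),   i,j = 1..p.
Substitute the sample gammas (Toeplitz matrix and right-hand side of size 2):
  Gamma_p = [[4.2742, -0.969], [-0.969, 4.2742]]
  r_p     = [-0.969, -0.2507]
Written out:
  4.2742 phi_1 - 0.969 phi_2 = -0.969
  -0.969 phi_1 + 4.2742 phi_2 = -0.2507
Solve by Cramer's rule:
  det = gamma(0)^2 - gamma(1)^2 = (4.2742)^2 - (-0.969)^2 = 18.26878564 - 0.938961 = 17.32982464
  phi_hat_1 = [gamma(1) gamma(0) - gamma(1) gamma(2)] / det = [(-0.969)(4.2742) - (-0.969)(-0.2507)] / 17.32982464 = -4.3846281 / 17.32982464 = -0.253
  phi_hat_2 = [gamma(0) gamma(2) - gamma(1)^2] / det = [(4.2742)(-0.2507) - (-0.969)^2] / 17.32982464 = -2.01050294 / 17.32982464 = -0.116
So phi_hat = [-0.2530, -0.1160].
Therefore phi_hat_1 = -0.2530.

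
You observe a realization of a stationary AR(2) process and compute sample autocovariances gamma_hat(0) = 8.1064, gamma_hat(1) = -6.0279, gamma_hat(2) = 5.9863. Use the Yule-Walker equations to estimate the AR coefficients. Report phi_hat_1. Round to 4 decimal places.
\hat\phi_{1} = -0.4350

The Yule-Walker equations for an AR(p) process read, in matrix form,
  Gamma_p phi = r_p,   with   (Gamma_p)_{ij} = gamma(|i - j|),
                       (r_p)_i = gamma(i),   i,j = 1..p.
Substitute the sample gammas (Toeplitz matrix and right-hand side of size 2):
  Gamma_p = [[8.1064, -6.0279], [-6.0279, 8.1064]]
  r_p     = [-6.0279, 5.9863]
Written out:
  8.1064 phi_1 - 6.0279 phi_2 = -6.0279
  -6.0279 phi_1 + 8.1064 phi_2 = 5.9863
Solve by Cramer's rule:
  det = gamma(0)^2 - gamma(1)^2 = (8.1064)^2 - (-6.0279)^2 = 65.71372096 - 36.33557841 = 29.37814255
  phi_hat_1 = [gamma(1) gamma(0) - gamma(1) gamma(2)] / det = [(-6.0279)(8.1064) - (-6.0279)(5.9863)] / 29.37814255 = -12.77975079 / 29.37814255 = -0.435
  phi_hat_2 = [gamma(0) gamma(2) - gamma(1)^2] / det = [(8.1064)(5.9863) - (-6.0279)^2] / 29.37814255 = 12.19176391 / 29.37814255 = 0.415
So phi_hat = [-0.4350, 0.4150].
Therefore phi_hat_1 = -0.4350.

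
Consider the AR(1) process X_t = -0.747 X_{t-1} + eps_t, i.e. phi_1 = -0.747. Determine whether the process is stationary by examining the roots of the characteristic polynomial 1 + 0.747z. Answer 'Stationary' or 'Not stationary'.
\text{Stationary}

The AR(p) characteristic polynomial is P(z) = 1 + 0.747z.
Stationarity requires all roots to lie outside the unit circle, i.e. |z| > 1 for every root.
This is linear in z: 1 + (0.747) z = 0  =>  z = -1/(0.747) = -1.338688,  |z| = 1.338688.
Moduli of all roots: 1.3387.
All moduli strictly greater than 1? Yes.
Verdict: Stationary.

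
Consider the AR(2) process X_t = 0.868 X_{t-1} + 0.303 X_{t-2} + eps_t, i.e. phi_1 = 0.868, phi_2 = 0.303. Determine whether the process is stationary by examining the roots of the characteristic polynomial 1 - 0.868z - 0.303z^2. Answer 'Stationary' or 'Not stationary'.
\text{Not stationary}

The AR(p) characteristic polynomial is P(z) = 1 - 0.868z - 0.303z^2.
Stationarity requires all roots to lie outside the unit circle, i.e. |z| > 1 for every root.
Set 1 + (-0.868) z + (-0.303) z^2 = 0, i.e. a z^2 + b z + c = 0 with a = -0.303, b = -0.868, c = 1.
Discriminant D = b^2 - 4ac = (-0.868)^2 - 4*(-0.303)*1 = 0.753424 - (-1.212) = 1.965424.
D >= 0, so the roots are real: z = (-b +/- sqrt(D)) / (2a) = (0.868 +/- 1.401936) / (-0.606).
  z_1 = (0.868 + 1.401936) / (-0.606) = -3.7458,   |z_1| = 3.7458.
  z_2 = (0.868 - 1.401936) / (-0.606) = 0.8811,   |z_2| = 0.8811.
Moduli of all roots: 3.7458, 0.8811.
All moduli strictly greater than 1? No.
Verdict: Not stationary.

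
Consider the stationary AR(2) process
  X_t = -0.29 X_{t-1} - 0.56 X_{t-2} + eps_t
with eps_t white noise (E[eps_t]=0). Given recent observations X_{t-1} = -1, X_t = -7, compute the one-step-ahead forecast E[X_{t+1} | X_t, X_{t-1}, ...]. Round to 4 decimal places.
E[X_{t+1} \mid \mathcal F_t] = 2.5900

For an AR(p) model X_t = c + sum_i phi_i X_{t-i} + eps_t, the
one-step-ahead conditional mean is
  E[X_{t+1} | X_t, ...] = c + sum_i phi_i X_{t+1-i}.
Substitute known values:
  E[X_{t+1} | ...] = (-0.29) * (-7) + (-0.56) * (-1)
                   = 2.5900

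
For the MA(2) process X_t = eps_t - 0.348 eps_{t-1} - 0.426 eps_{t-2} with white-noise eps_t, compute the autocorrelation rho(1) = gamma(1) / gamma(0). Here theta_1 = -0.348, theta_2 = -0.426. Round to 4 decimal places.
\rho(1) = -0.1534

For an MA(q) process with theta_0 = 1, the autocovariance is
  gamma(k) = sigma^2 * sum_{i=0..q-k} theta_i * theta_{i+k},
and rho(k) = gamma(k) / gamma(0). Sigma^2 cancels.
  numerator   = (1)*(-0.348) + (-0.348)*(-0.426) = -0.199752.
  denominator = (1)^2 + (-0.348)^2 + (-0.426)^2 = 1.30258.
  rho(1) = -0.199752 / 1.30258 = -0.1534.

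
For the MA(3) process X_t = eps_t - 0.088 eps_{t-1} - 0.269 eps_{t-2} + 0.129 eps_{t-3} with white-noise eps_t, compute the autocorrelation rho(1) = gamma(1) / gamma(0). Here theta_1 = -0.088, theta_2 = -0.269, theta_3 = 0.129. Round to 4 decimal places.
\rho(1) = -0.0903

For an MA(q) process with theta_0 = 1, the autocovariance is
  gamma(k) = sigma^2 * sum_{i=0..q-k} theta_i * theta_{i+k},
and rho(k) = gamma(k) / gamma(0). Sigma^2 cancels.
  numerator   = (1)*(-0.088) + (-0.088)*(-0.269) + (-0.269)*(0.129) = -0.099029.
  denominator = (1)^2 + (-0.088)^2 + (-0.269)^2 + (0.129)^2 = 1.096746.
  rho(1) = -0.099029 / 1.096746 = -0.0903.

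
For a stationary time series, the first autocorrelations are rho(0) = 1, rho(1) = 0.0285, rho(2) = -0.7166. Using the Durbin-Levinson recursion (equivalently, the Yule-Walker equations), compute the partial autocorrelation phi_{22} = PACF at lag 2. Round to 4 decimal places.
\phi_{22} = -0.7180

The PACF at lag k is phi_{kk}, the last component of the solution
to the Yule-Walker system G_k phi = r_k where
  (G_k)_{ij} = rho(|i - j|), (r_k)_i = rho(i), i,j = 1..k.
Equivalently, Durbin-Levinson gives phi_{kk} iteratively:
  phi_{11} = rho(1)
  phi_{kk} = [rho(k) - sum_{j=1..k-1} phi_{k-1,j} rho(k-j)]
            / [1 - sum_{j=1..k-1} phi_{k-1,j} rho(j)],
  phi_{k,j} = phi_{k-1,j} - phi_{kk} phi_{k-1,k-j},  j = 1..k-1.
Step k = 1:
  phi_11 = rho(1) = 0.0285.
Step k = 2:
  phi_22 = [rho(2) - phi_11 rho(1)] / [1 - phi_11 rho(1)] = [-0.7166 - (0.0285)(0.0285)] / [1 - (0.0285)(0.0285)]
         = -0.71741225 / 0.99918775 = -0.718.
Therefore phi_{22} = -0.7180.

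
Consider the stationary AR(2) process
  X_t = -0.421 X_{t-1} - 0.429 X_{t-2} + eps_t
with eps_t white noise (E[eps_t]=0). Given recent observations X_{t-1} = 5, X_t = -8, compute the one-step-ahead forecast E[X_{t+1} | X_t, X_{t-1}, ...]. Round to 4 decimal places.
E[X_{t+1} \mid \mathcal F_t] = 1.2230

For an AR(p) model X_t = c + sum_i phi_i X_{t-i} + eps_t, the
one-step-ahead conditional mean is
  E[X_{t+1} | X_t, ...] = c + sum_i phi_i X_{t+1-i}.
Substitute known values:
  E[X_{t+1} | ...] = (-0.421) * (-8) + (-0.429) * (5)
                   = 1.2230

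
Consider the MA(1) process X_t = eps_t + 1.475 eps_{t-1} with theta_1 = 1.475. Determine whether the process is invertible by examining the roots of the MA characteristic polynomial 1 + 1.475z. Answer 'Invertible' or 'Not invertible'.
\text{Not invertible}

The MA(q) characteristic polynomial is P(z) = 1 + 1.475z.
Invertibility requires all roots to lie outside the unit circle, i.e. |z| > 1 for every root.
This is linear in z: 1 + (1.475) z = 0  =>  z = -1/(1.475) = -0.677966,  |z| = 0.677966.
Moduli of all roots: 0.6780.
All moduli strictly greater than 1? No.
Verdict: Not invertible.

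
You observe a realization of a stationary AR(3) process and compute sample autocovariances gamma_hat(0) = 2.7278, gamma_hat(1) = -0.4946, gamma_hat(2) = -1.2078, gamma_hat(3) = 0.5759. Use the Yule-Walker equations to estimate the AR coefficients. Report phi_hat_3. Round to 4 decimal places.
\hat\phi_{3} = 0.0030

The Yule-Walker equations for an AR(p) process read, in matrix form,
  Gamma_p phi = r_p,   with   (Gamma_p)_{ij} = gamma(|i - j|),
                       (r_p)_i = gamma(i),   i,j = 1..p.
Substitute the sample gammas (Toeplitz matrix and right-hand side of size 3):
  Gamma_p = [[2.7278, -0.4946, -1.2078], [-0.4946, 2.7278, -0.4946], [-1.2078, -0.4946, 2.7278]]
  r_p     = [-0.4946, -1.2078, 0.5759]
Written out (R1..R3):
  (R1) 2.7278 phi_1 - 0.4946 phi_2 - 1.2078 phi_3 = -0.4946
  (R2) -0.4946 phi_1 + 2.7278 phi_2 - 0.4946 phi_3 = -1.2078
  (R3) -1.2078 phi_1 - 0.4946 phi_2 + 2.7278 phi_3 = 0.5759
Gaussian elimination:
  R2 <- R2 - (-0.4946/2.7278) R1 = R2 - (-0.181318) R1:  2.63812 phi_2 - 0.713596 phi_3 = -1.29748
  R3 <- R3 - (-1.2078/2.7278) R1 = R3 - (-0.442774) R1:  -0.713596 phi_2 + 2.193017 phi_3 = 0.356904
  R3 <- R3 - (-0.713596/2.63812) R2 = R3 - (-0.270494) R2:  1.999993 phi_3 = 0.005943
Back-substitution:
  phi_hat_3 = 0.005943 / 1.999993 = 0.002971
  phi_hat_2 = (-1.29748 - (-0.713596)(0.002971)) / 2.63812 = -0.491016
  phi_hat_1 = (-0.4946 - (-0.4946)(-0.491016) - (-1.2078)(0.002971)) / 2.7278 = -0.269033
So phi_hat = [-0.2690, -0.4910, 0.0030].
Therefore phi_hat_3 = 0.0030.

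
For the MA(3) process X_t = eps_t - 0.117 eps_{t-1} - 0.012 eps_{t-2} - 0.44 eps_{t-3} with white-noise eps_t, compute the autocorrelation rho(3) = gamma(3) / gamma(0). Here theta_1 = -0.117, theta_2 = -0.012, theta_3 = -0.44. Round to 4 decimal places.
\rho(3) = -0.3644

For an MA(q) process with theta_0 = 1, the autocovariance is
  gamma(k) = sigma^2 * sum_{i=0..q-k} theta_i * theta_{i+k},
and rho(k) = gamma(k) / gamma(0). Sigma^2 cancels.
  numerator   = (1)*(-0.44) = -0.44.
  denominator = (1)^2 + (-0.117)^2 + (-0.012)^2 + (-0.44)^2 = 1.207433.
  rho(3) = -0.44 / 1.207433 = -0.3644.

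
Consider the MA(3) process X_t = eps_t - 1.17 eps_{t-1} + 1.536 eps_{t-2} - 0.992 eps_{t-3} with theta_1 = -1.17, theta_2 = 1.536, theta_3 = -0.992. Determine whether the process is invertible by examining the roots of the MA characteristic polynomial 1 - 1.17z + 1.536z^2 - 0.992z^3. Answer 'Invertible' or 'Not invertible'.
\text{Not invertible}

The MA(q) characteristic polynomial is P(z) = 1 - 1.17z + 1.536z^2 - 0.992z^3.
Invertibility requires all roots to lie outside the unit circle, i.e. |z| > 1 for every root.
Degree 3: look for a simple real root z0 first, then factor out (1 - z/z0) and solve the remaining quadratic.
Testing z0 = 1.25: P(1.25) = 1 + (-1.17)(1.25) + (1.536)(1.25)^2 + (-0.992)(1.25)^3
  = 1 + (-1.4625) + (2.4) + (-1.9375) = 0.  So z_0 = 1.25 is a root, |z_0| = 1.25.
Divide out the factor (1 - 0.8 z) = (1 - z/z0) (since 1/z0 = 0.8):
  P(z) = (1 - 0.8 z)(1 + (-0.37) z + (1.24) z^2)
  [check: z-coef -0.37 - (0.8) = -1.17; z^2-coef 1.24 - (0.8)(-0.37) = 1.536; z^3-coef -(0.8)(1.24) = -0.992.]
Remaining roots from the quadratic factor 1 + (-0.37) z + (1.24) z^2:
  Set 1 + (-0.37) z + (1.24) z^2 = 0, i.e. a z^2 + b z + c = 0 with a = 1.24, b = -0.37, c = 1.
  Discriminant D = b^2 - 4ac = (-0.37)^2 - 4*(1.24)*1 = 0.1369 - (4.96) = -4.8231.
  D < 0, so the roots are the complex-conjugate pair z = (-b +/- i sqrt(-D)) / (2a) = 0.1492 +/- 0.8855i.
  For a conjugate pair |z|^2 = z * conj(z) = (product of roots) = c/a = 1/(1.24) = 0.806452, so |z| = sqrt(0.806452) = 0.898 for both roots.
Moduli of all roots: 1.2500, 0.8980, 0.8980.
All moduli strictly greater than 1? No.
Verdict: Not invertible.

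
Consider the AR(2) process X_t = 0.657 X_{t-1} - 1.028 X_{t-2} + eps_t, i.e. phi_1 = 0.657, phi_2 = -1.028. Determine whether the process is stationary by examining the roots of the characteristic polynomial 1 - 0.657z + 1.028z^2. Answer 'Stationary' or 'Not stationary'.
\text{Not stationary}

The AR(p) characteristic polynomial is P(z) = 1 - 0.657z + 1.028z^2.
Stationarity requires all roots to lie outside the unit circle, i.e. |z| > 1 for every root.
Set 1 + (-0.657) z + (1.028) z^2 = 0, i.e. a z^2 + b z + c = 0 with a = 1.028, b = -0.657, c = 1.
Discriminant D = b^2 - 4ac = (-0.657)^2 - 4*(1.028)*1 = 0.431649 - (4.112) = -3.680351.
D < 0, so the roots are the complex-conjugate pair z = (-b +/- i sqrt(-D)) / (2a) = 0.3196 +/- 0.9331i.
For a conjugate pair |z|^2 = z * conj(z) = (product of roots) = c/a = 1/(1.028) = 0.972763, so |z| = sqrt(0.972763) = 0.9863 for both roots.
Moduli of all roots: 0.9863, 0.9863.
All moduli strictly greater than 1? No.
Verdict: Not stationary.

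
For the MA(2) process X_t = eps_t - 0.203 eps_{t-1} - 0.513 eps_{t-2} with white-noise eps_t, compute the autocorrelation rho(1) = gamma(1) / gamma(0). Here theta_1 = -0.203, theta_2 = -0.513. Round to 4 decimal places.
\rho(1) = -0.0758

For an MA(q) process with theta_0 = 1, the autocovariance is
  gamma(k) = sigma^2 * sum_{i=0..q-k} theta_i * theta_{i+k},
and rho(k) = gamma(k) / gamma(0). Sigma^2 cancels.
  numerator   = (1)*(-0.203) + (-0.203)*(-0.513) = -0.098861.
  denominator = (1)^2 + (-0.203)^2 + (-0.513)^2 = 1.304378.
  rho(1) = -0.098861 / 1.304378 = -0.0758.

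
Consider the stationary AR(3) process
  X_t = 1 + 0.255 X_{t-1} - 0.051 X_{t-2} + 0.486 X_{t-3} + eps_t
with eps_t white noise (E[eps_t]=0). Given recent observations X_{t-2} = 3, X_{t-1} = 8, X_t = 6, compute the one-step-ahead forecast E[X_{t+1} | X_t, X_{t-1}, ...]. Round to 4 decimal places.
E[X_{t+1} \mid \mathcal F_t] = 3.5800

For an AR(p) model X_t = c + sum_i phi_i X_{t-i} + eps_t, the
one-step-ahead conditional mean is
  E[X_{t+1} | X_t, ...] = c + sum_i phi_i X_{t+1-i}.
Substitute known values:
  E[X_{t+1} | ...] = 1 + (0.255) * (6) + (-0.051) * (8) + (0.486) * (3)
                   = 3.5800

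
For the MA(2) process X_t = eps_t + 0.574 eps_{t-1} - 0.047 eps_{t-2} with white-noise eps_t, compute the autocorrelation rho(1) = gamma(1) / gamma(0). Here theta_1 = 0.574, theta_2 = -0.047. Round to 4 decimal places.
\rho(1) = 0.4108

For an MA(q) process with theta_0 = 1, the autocovariance is
  gamma(k) = sigma^2 * sum_{i=0..q-k} theta_i * theta_{i+k},
and rho(k) = gamma(k) / gamma(0). Sigma^2 cancels.
  numerator   = (1)*(0.574) + (0.574)*(-0.047) = 0.547022.
  denominator = (1)^2 + (0.574)^2 + (-0.047)^2 = 1.331685.
  rho(1) = 0.547022 / 1.331685 = 0.4108.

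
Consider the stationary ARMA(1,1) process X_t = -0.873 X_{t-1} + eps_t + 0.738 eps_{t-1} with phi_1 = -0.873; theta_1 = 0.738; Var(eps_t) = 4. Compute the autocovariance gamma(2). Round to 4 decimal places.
\gamma(2) = 0.7050

Multiply the model equation by X_{t-k} and take expectations. With theta_0 = psi_0 = 1 and psi_j the MA(infinity) weights, this gives
  gamma(k) - sum_i phi_i gamma(k-i) = c_k,
  c_k = sigma^2 * sum_{j=k..q} theta_j psi_{j-k}   (c_k = 0 for k > q),
using gamma(-m) = gamma(m).
psi-weights needed (psi_j = theta_j + sum_i phi_i psi_{j-i}):
  psi_1 = theta_1 + phi_1 = 0.738 + (-0.873) = -0.135
Right-hand sides:
  c_0 = sigma^2 (1 + theta_1 psi_1) = 4 * (1 + (0.738)(-0.135)) = 4 * 0.90037 = 3.60148
  c_1 = sigma^2 theta_1 = 4 * (0.738) = 2.952
  c_2 = 0
Equations for k = 0 and k = 1 (AR order 1):
  gamma(0) = phi_1 gamma(1) + c_0
  gamma(1) = phi_1 gamma(0) + c_1
Substituting the second into the first: gamma(0) (1 - phi_1^2) = c_0 + phi_1 c_1, so
  gamma(0) = (c_0 + phi_1 c_1) / (1 - phi_1^2) = (3.60148 + (-0.873)(2.952)) / (1 - (-0.873)^2) = 1.024384 / 0.237871 = 4.306469.
  gamma(1) = phi_1 gamma(0) + c_1 = (-0.873)(4.306469) + (2.952) = -0.807547.
For k = 2 (> q): gamma(2) = phi_1 gamma(1) = (-0.873)(-0.807547) = 0.704989.
Therefore gamma(2) = 0.7050 (to 4 decimal places).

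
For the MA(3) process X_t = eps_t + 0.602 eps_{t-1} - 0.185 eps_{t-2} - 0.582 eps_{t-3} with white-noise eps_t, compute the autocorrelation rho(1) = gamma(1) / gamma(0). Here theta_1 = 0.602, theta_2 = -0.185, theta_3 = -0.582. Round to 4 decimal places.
\rho(1) = 0.3448

For an MA(q) process with theta_0 = 1, the autocovariance is
  gamma(k) = sigma^2 * sum_{i=0..q-k} theta_i * theta_{i+k},
and rho(k) = gamma(k) / gamma(0). Sigma^2 cancels.
  numerator   = (1)*(0.602) + (0.602)*(-0.185) + (-0.185)*(-0.582) = 0.5983.
  denominator = (1)^2 + (0.602)^2 + (-0.185)^2 + (-0.582)^2 = 1.735353.
  rho(1) = 0.5983 / 1.735353 = 0.3448.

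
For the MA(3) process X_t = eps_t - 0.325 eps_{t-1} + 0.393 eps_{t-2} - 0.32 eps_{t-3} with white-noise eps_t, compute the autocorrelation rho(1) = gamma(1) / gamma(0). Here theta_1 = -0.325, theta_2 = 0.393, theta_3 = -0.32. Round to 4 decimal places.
\rho(1) = -0.4246

For an MA(q) process with theta_0 = 1, the autocovariance is
  gamma(k) = sigma^2 * sum_{i=0..q-k} theta_i * theta_{i+k},
and rho(k) = gamma(k) / gamma(0). Sigma^2 cancels.
  numerator   = (1)*(-0.325) + (-0.325)*(0.393) + (0.393)*(-0.32) = -0.578485.
  denominator = (1)^2 + (-0.325)^2 + (0.393)^2 + (-0.32)^2 = 1.362474.
  rho(1) = -0.578485 / 1.362474 = -0.4246.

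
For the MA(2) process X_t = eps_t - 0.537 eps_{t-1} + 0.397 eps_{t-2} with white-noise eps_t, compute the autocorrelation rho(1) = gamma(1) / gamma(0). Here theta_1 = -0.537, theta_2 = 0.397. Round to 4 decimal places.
\rho(1) = -0.5188

For an MA(q) process with theta_0 = 1, the autocovariance is
  gamma(k) = sigma^2 * sum_{i=0..q-k} theta_i * theta_{i+k},
and rho(k) = gamma(k) / gamma(0). Sigma^2 cancels.
  numerator   = (1)*(-0.537) + (-0.537)*(0.397) = -0.750189.
  denominator = (1)^2 + (-0.537)^2 + (0.397)^2 = 1.445978.
  rho(1) = -0.750189 / 1.445978 = -0.5188.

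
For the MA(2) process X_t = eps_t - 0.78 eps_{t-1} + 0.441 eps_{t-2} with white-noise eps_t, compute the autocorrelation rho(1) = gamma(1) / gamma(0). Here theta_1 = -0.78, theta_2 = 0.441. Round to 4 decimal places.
\rho(1) = -0.6234

For an MA(q) process with theta_0 = 1, the autocovariance is
  gamma(k) = sigma^2 * sum_{i=0..q-k} theta_i * theta_{i+k},
and rho(k) = gamma(k) / gamma(0). Sigma^2 cancels.
  numerator   = (1)*(-0.78) + (-0.78)*(0.441) = -1.12398.
  denominator = (1)^2 + (-0.78)^2 + (0.441)^2 = 1.802881.
  rho(1) = -1.12398 / 1.802881 = -0.6234.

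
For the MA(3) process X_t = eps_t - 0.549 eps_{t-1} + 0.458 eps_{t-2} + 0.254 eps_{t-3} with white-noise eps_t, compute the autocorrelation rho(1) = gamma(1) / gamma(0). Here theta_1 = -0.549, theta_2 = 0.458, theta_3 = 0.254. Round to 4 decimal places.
\rho(1) = -0.4342

For an MA(q) process with theta_0 = 1, the autocovariance is
  gamma(k) = sigma^2 * sum_{i=0..q-k} theta_i * theta_{i+k},
and rho(k) = gamma(k) / gamma(0). Sigma^2 cancels.
  numerator   = (1)*(-0.549) + (-0.549)*(0.458) + (0.458)*(0.254) = -0.68411.
  denominator = (1)^2 + (-0.549)^2 + (0.458)^2 + (0.254)^2 = 1.575681.
  rho(1) = -0.68411 / 1.575681 = -0.4342.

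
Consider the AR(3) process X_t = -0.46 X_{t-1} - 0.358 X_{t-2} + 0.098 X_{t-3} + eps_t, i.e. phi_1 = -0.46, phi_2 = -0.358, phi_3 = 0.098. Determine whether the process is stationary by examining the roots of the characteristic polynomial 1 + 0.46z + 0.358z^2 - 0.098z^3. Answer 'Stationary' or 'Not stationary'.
\text{Stationary}

The AR(p) characteristic polynomial is P(z) = 1 + 0.46z + 0.358z^2 - 0.098z^3.
Stationarity requires all roots to lie outside the unit circle, i.e. |z| > 1 for every root.
Degree 3: look for a simple real root z0 first, then factor out (1 - z/z0) and solve the remaining quadratic.
Testing z0 = 5: P(5) = 1 + (0.46)(5) + (0.358)(5)^2 + (-0.098)(5)^3
  = 1 + (2.3) + (8.95) + (-12.25) = 0.  So z_0 = 5 is a root, |z_0| = 5.
Divide out the factor (1 - 0.2 z) = (1 - z/z0) (since 1/z0 = 0.2):
  P(z) = (1 - 0.2 z)(1 + (0.66) z + (0.49) z^2)
  [check: z-coef 0.66 - (0.2) = 0.46; z^2-coef 0.49 - (0.2)(0.66) = 0.358; z^3-coef -(0.2)(0.49) = -0.098.]
Remaining roots from the quadratic factor 1 + (0.66) z + (0.49) z^2:
  Set 1 + (0.66) z + (0.49) z^2 = 0, i.e. a z^2 + b z + c = 0 with a = 0.49, b = 0.66, c = 1.
  Discriminant D = b^2 - 4ac = (0.66)^2 - 4*(0.49)*1 = 0.4356 - (1.96) = -1.5244.
  D < 0, so the roots are the complex-conjugate pair z = (-b +/- i sqrt(-D)) / (2a) = -0.6735 +/- 1.2599i.
  For a conjugate pair |z|^2 = z * conj(z) = (product of roots) = c/a = 1/(0.49) = 2.040816, so |z| = sqrt(2.040816) = 1.4286 for both roots.
Moduli of all roots: 5.0000, 1.4286, 1.4286.
All moduli strictly greater than 1? Yes.
Verdict: Stationary.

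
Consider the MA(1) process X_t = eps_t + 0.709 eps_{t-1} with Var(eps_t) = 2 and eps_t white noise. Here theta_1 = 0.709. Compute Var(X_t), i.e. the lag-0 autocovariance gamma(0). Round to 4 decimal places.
\gamma(0) = 3.0054

For an MA(q) process X_t = eps_t + sum_i theta_i eps_{t-i} with
Var(eps_t) = sigma^2, the variance is
  gamma(0) = sigma^2 * (1 + sum_i theta_i^2).
  sum_i theta_i^2 = (0.709)^2 = 0.502681.
  gamma(0) = 2 * (1 + 0.502681) = 2 * 1.502681 = 3.005362, which rounds to 3.0054.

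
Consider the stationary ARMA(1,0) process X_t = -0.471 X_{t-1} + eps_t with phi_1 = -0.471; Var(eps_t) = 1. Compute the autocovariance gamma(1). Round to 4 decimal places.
\gamma(1) = -0.6053

Multiply the model equation by X_{t-k} and take expectations. With theta_0 = psi_0 = 1 and psi_j the MA(infinity) weights, this gives
  gamma(k) - sum_i phi_i gamma(k-i) = c_k,
  c_k = sigma^2 * sum_{j=k..q} theta_j psi_{j-k}   (c_k = 0 for k > q),
using gamma(-m) = gamma(m).
Pure AR (q = 0): c_0 = sigma^2 = 1, c_k = 0 for k >= 1.
Equations for k = 0 and k = 1 (AR order 1):
  gamma(0) = phi_1 gamma(1) + c_0
  gamma(1) = phi_1 gamma(0) + c_1
Substituting the second into the first: gamma(0) (1 - phi_1^2) = c_0 + phi_1 c_1, so
  gamma(0) = c_0 / (1 - phi_1^2) = 1 / (1 - (-0.471)^2) = 1 / 0.778159 = 1.285084.
  gamma(1) = phi_1 gamma(0) = (-0.471)(1.285084) = -0.605275.
Therefore gamma(1) = -0.6053 (to 4 decimal places).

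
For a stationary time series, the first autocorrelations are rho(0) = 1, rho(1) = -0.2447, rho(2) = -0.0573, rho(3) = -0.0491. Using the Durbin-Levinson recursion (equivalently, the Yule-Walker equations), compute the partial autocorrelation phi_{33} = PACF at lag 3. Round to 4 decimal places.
\phi_{33} = -0.1030

The PACF at lag k is phi_{kk}, the last component of the solution
to the Yule-Walker system G_k phi = r_k where
  (G_k)_{ij} = rho(|i - j|), (r_k)_i = rho(i), i,j = 1..k.
Equivalently, Durbin-Levinson gives phi_{kk} iteratively:
  phi_{11} = rho(1)
  phi_{kk} = [rho(k) - sum_{j=1..k-1} phi_{k-1,j} rho(k-j)]
            / [1 - sum_{j=1..k-1} phi_{k-1,j} rho(j)],
  phi_{k,j} = phi_{k-1,j} - phi_{kk} phi_{k-1,k-j},  j = 1..k-1.
Step k = 1:
  phi_11 = rho(1) = -0.2447.
Step k = 2:
  phi_22 = [rho(2) - phi_11 rho(1)] / [1 - phi_11 rho(1)] = [-0.0573 - (-0.2447)(-0.2447)] / [1 - (-0.2447)(-0.2447)]
         = -0.11717809 / 0.94012191 = -0.124641.
  Update: phi_21 = phi_11 - phi_22 phi_11 = -0.2447 - (-0.124641)(-0.2447) = -0.2752.
Step k = 3:
  phi_33 = [rho(3) - phi_21 rho(2) - phi_22 rho(1)] / [1 - phi_21 rho(1) - phi_22 rho(2)]
    numerator   = -0.0491 - (-0.2752)(-0.0573) - (-0.124641)(-0.2447) = -0.09536869
    denominator = 1 - (-0.2752)(-0.2447) - (-0.124641)(-0.0573) = 0.92551667
  phi_33 = -0.09536869 / 0.92551667 = -0.103.
Therefore phi_{33} = -0.1030.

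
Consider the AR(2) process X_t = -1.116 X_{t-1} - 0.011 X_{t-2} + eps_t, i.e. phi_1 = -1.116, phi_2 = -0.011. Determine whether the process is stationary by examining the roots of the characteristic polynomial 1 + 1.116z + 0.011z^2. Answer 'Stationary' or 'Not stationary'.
\text{Not stationary}

The AR(p) characteristic polynomial is P(z) = 1 + 1.116z + 0.011z^2.
Stationarity requires all roots to lie outside the unit circle, i.e. |z| > 1 for every root.
Set 1 + (1.116) z + (0.011) z^2 = 0, i.e. a z^2 + b z + c = 0 with a = 0.011, b = 1.116, c = 1.
Discriminant D = b^2 - 4ac = (1.116)^2 - 4*(0.011)*1 = 1.245456 - (0.044) = 1.201456.
D >= 0, so the roots are real: z = (-b +/- sqrt(D)) / (2a) = (-1.116 +/- 1.096109) / (0.022).
  z_1 = (-1.116 + 1.096109) / (0.022) = -0.9041,   |z_1| = 0.9041.
  z_2 = (-1.116 - 1.096109) / (0.022) = -100.5504,   |z_2| = 100.5504.
Moduli of all roots: 0.9041, 100.5504.
All moduli strictly greater than 1? No.
Verdict: Not stationary.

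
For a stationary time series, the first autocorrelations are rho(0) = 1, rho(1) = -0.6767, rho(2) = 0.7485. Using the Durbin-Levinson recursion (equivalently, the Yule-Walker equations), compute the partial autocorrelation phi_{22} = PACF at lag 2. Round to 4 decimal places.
\phi_{22} = 0.5360

The PACF at lag k is phi_{kk}, the last component of the solution
to the Yule-Walker system G_k phi = r_k where
  (G_k)_{ij} = rho(|i - j|), (r_k)_i = rho(i), i,j = 1..k.
Equivalently, Durbin-Levinson gives phi_{kk} iteratively:
  phi_{11} = rho(1)
  phi_{kk} = [rho(k) - sum_{j=1..k-1} phi_{k-1,j} rho(k-j)]
            / [1 - sum_{j=1..k-1} phi_{k-1,j} rho(j)],
  phi_{k,j} = phi_{k-1,j} - phi_{kk} phi_{k-1,k-j},  j = 1..k-1.
Step k = 1:
  phi_11 = rho(1) = -0.6767.
Step k = 2:
  phi_22 = [rho(2) - phi_11 rho(1)] / [1 - phi_11 rho(1)] = [0.7485 - (-0.6767)(-0.6767)] / [1 - (-0.6767)(-0.6767)]
         = 0.29057711 / 0.54207711 = 0.536.
Therefore phi_{22} = 0.5360.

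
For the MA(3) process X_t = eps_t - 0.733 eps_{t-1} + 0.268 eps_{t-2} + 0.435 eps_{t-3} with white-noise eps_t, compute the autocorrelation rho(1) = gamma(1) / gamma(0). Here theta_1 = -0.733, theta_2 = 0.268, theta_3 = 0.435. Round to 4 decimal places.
\rho(1) = -0.4520

For an MA(q) process with theta_0 = 1, the autocovariance is
  gamma(k) = sigma^2 * sum_{i=0..q-k} theta_i * theta_{i+k},
and rho(k) = gamma(k) / gamma(0). Sigma^2 cancels.
  numerator   = (1)*(-0.733) + (-0.733)*(0.268) + (0.268)*(0.435) = -0.812864.
  denominator = (1)^2 + (-0.733)^2 + (0.268)^2 + (0.435)^2 = 1.798338.
  rho(1) = -0.812864 / 1.798338 = -0.4520.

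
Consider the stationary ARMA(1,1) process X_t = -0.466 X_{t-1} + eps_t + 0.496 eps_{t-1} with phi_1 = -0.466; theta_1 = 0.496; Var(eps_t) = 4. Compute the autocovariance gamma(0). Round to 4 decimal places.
\gamma(0) = 4.0046

Multiply the model equation by X_{t-k} and take expectations. With theta_0 = psi_0 = 1 and psi_j the MA(infinity) weights, this gives
  gamma(k) - sum_i phi_i gamma(k-i) = c_k,
  c_k = sigma^2 * sum_{j=k..q} theta_j psi_{j-k}   (c_k = 0 for k > q),
using gamma(-m) = gamma(m).
psi-weights needed (psi_j = theta_j + sum_i phi_i psi_{j-i}):
  psi_1 = theta_1 + phi_1 = 0.496 + (-0.466) = 0.03
Right-hand sides:
  c_0 = sigma^2 (1 + theta_1 psi_1) = 4 * (1 + (0.496)(0.03)) = 4 * 1.01488 = 4.05952
  c_1 = sigma^2 theta_1 = 4 * (0.496) = 1.984
  c_2 = 0
Equations for k = 0 and k = 1 (AR order 1):
  gamma(0) = phi_1 gamma(1) + c_0
  gamma(1) = phi_1 gamma(0) + c_1
Substituting the second into the first: gamma(0) (1 - phi_1^2) = c_0 + phi_1 c_1, so
  gamma(0) = (c_0 + phi_1 c_1) / (1 - phi_1^2) = (4.05952 + (-0.466)(1.984)) / (1 - (-0.466)^2) = 3.134976 / 0.782844 = 4.004599.
Therefore gamma(0) = 4.0046 (to 4 decimal places).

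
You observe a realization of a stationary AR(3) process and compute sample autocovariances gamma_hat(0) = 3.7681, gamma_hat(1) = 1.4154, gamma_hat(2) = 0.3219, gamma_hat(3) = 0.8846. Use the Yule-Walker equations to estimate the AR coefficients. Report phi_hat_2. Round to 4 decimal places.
\hat\phi_{2} = -0.1700

The Yule-Walker equations for an AR(p) process read, in matrix form,
  Gamma_p phi = r_p,   with   (Gamma_p)_{ij} = gamma(|i - j|),
                       (r_p)_i = gamma(i),   i,j = 1..p.
Substitute the sample gammas (Toeplitz matrix and right-hand side of size 3):
  Gamma_p = [[3.7681, 1.4154, 0.3219], [1.4154, 3.7681, 1.4154], [0.3219, 1.4154, 3.7681]]
  r_p     = [1.4154, 0.3219, 0.8846]
Written out (R1..R3):
  (R1) 3.7681 phi_1 + 1.4154 phi_2 + 0.3219 phi_3 = 1.4154
  (R2) 1.4154 phi_1 + 3.7681 phi_2 + 1.4154 phi_3 = 0.3219
  (R3) 0.3219 phi_1 + 1.4154 phi_2 + 3.7681 phi_3 = 0.8846
Gaussian elimination:
  R2 <- R2 - (1.4154/3.7681) R1 = R2 - (0.375627) R1:  3.236438 phi_2 + 1.294486 phi_3 = -0.209762
  R3 <- R3 - (0.3219/3.7681) R1 = R3 - (0.085428) R1:  1.294486 phi_2 + 3.740601 phi_3 = 0.763686
  R3 <- R3 - (1.294486/3.236438) R2 = R3 - (0.399972) R2:  3.222842 phi_3 = 0.847585
Back-substitution:
  phi_hat_3 = 0.847585 / 3.222842 = 0.262993
  phi_hat_2 = (-0.209762 - (1.294486)(0.262993)) / 3.236438 = -0.170003
  phi_hat_1 = (1.4154 - (1.4154)(-0.170003) - (0.3219)(0.262993)) / 3.7681 = 0.417018
So phi_hat = [0.4170, -0.1700, 0.2630].
Therefore phi_hat_2 = -0.1700.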